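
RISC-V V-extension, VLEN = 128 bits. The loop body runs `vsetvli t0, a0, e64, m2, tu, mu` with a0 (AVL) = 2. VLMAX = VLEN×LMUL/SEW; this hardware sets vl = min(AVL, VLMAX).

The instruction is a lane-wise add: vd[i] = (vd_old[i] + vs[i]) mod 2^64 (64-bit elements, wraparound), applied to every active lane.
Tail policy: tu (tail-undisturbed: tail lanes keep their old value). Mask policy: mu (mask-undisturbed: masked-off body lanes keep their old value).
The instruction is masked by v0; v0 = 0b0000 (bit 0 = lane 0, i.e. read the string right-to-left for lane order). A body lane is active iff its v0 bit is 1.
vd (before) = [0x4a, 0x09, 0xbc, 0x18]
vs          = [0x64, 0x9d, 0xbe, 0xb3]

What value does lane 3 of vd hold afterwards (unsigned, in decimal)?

vd[3] = 24

VLMAX = VLEN×LMUL/SEW = 128×2/64 = 4
AVL=2 ≤ VLMAX=4, so vl = 2
lane  0: mask-off/keep ⇒ 0x4a
lane  1: mask-off/keep ⇒ 0x09
lane  2: tail/keep ⇒ 0xbc
lane  3: tail/keep ⇒ 0x18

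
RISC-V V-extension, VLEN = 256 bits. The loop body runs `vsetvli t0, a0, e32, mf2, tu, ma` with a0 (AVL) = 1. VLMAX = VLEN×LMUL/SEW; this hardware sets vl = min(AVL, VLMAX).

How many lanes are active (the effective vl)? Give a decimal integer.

vl = 1

VLMAX = VLEN×LMUL/SEW = 256×1/2/32 = 4
vl = min(AVL, VLMAX) = min(1, 4) = 1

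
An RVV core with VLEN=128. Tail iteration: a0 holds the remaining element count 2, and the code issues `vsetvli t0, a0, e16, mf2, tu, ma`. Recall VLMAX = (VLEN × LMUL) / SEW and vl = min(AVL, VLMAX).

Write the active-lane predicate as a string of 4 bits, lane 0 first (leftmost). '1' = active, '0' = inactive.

VLMAX = (128 × 1/2) / 16 = 4 lanes
vl ← min(2, 4) = 2
bits (lane 0 leftmost): 1100

predicate = 1100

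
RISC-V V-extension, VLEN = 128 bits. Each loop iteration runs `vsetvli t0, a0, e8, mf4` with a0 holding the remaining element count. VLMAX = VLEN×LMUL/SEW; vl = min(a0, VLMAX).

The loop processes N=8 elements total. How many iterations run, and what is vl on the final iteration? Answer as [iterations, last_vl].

[iterations, last_vl] = [2, 4]

VLMAX = VLEN×LMUL/SEW = 128×1/4/8 = 4
N=8: ⌈8/4⌉ = 2 iters; last vl = 8 − 1×4 = 4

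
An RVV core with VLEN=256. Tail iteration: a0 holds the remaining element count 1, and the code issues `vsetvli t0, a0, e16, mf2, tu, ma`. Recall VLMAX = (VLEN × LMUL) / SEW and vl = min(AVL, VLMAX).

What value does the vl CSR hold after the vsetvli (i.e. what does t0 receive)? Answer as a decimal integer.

VLMAX = (256 × 1/2) / 16 = 8 lanes
AVL=1 ≤ VLMAX=8, so vl = 1

vl = 1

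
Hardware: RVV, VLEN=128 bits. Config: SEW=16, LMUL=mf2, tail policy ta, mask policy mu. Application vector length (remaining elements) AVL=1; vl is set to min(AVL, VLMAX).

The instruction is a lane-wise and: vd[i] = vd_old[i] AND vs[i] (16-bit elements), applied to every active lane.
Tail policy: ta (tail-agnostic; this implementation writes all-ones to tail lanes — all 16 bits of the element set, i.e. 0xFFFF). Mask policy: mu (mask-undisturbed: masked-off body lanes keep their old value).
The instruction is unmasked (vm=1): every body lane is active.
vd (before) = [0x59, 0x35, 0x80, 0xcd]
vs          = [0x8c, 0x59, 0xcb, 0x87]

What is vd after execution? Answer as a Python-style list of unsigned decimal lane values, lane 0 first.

VLMAX = (128 × 1/2) / 16 = 4 lanes
vl ← min(1, 4) = 1
  i=0: and(0x59,0x8c) → 8
  i=1: tail/ones → 65535
  i=2: tail/ones → 65535
  i=3: tail/ones → 65535

vd = [8, 65535, 65535, 65535]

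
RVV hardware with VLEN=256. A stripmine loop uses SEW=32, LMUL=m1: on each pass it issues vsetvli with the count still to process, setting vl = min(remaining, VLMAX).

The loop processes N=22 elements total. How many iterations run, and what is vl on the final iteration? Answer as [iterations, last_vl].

[iterations, last_vl] = [3, 6]

VLMAX = VLEN×LMUL/SEW = 256×1/32 = 8
iterations = ceil(22/8) = 3; final-pass vl = 6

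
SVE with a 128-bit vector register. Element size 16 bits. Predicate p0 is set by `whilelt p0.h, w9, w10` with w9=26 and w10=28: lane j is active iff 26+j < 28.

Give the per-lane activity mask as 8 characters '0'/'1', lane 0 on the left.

predicate = 11000000

128-bit reg / 16-bit elem → 8 lanes
whilelt: lane j active iff 26+j < 28 → j < 2 → 2 active
bits (lane 0 leftmost): 11000000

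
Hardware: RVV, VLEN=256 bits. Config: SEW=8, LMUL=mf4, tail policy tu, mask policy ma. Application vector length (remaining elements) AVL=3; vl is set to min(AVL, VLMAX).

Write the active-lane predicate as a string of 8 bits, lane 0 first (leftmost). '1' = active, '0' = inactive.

predicate = 11100000

VLMAX = (256 × 1/4) / 8 = 8 lanes
vl = min(AVL, VLMAX) = min(3, 8) = 3
bits (lane 0 leftmost): 11100000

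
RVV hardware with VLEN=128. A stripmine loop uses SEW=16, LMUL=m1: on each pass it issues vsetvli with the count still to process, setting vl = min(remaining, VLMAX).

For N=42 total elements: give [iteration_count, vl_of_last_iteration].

VLMAX = VLEN×LMUL/SEW = 128×1/16 = 8
42 elements at 8/iter → 6 passes, remainder 2 on the last

[iterations, last_vl] = [6, 2]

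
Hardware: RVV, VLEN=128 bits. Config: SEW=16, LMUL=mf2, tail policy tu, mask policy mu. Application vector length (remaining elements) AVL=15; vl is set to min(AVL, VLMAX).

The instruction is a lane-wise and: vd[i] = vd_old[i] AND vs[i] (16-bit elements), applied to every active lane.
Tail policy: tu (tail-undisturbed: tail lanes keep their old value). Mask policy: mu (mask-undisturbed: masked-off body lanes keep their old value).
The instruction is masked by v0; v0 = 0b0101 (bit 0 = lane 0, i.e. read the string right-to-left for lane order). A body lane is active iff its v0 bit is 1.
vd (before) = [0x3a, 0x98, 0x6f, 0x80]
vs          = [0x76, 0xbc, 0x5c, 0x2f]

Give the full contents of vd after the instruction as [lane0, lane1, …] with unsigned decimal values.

VLMAX = VLEN×LMUL/SEW = 128×1/2/16 = 4
vl = min(AVL, VLMAX) = min(15, 4) = 4
vd[0] and(0x3a,0x76) -> 0x32
vd[1] mask-off/keep -> 0x98
vd[2] and(0x6f,0x5c) -> 0x4c
vd[3] mask-off/keep -> 0x80

vd = [50, 152, 76, 128]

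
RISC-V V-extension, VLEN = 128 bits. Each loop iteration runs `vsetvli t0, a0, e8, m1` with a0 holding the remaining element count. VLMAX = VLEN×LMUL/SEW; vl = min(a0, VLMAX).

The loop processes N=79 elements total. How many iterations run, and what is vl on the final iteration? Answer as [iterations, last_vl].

[iterations, last_vl] = [5, 15]

VLMAX = (128 × 1) / 8 = 16 lanes
iterations = ceil(79/16) = 5; final-pass vl = 15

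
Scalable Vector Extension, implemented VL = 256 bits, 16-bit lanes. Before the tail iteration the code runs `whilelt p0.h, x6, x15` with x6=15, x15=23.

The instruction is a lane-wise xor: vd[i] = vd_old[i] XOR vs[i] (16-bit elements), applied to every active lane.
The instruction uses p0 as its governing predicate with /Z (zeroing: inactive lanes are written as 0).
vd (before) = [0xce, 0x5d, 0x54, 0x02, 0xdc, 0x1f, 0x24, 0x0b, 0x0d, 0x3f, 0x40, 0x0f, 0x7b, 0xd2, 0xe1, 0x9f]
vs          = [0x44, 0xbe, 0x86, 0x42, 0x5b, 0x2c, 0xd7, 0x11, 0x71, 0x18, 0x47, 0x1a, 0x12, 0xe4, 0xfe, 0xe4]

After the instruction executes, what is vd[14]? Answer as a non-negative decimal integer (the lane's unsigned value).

register lanes = 256/16 = 16
p0[j] = (15+j < 23); true for j=0..7 → 8 lanes set
  i=0: xor(0xce,0x44) → 138
  i=1: xor(0x5d,0xbe) → 227
  i=2: xor(0x54,0x86) → 210
  i=3: xor(0x02,0x42) → 64
  i=4: xor(0xdc,0x5b) → 135
  i=5: xor(0x1f,0x2c) → 51
  i=6: xor(0x24,0xd7) → 243
  i=7: xor(0x0b,0x11) → 26
  i=8: tail/zero → 0
  i=9: tail/zero → 0
  i=10: tail/zero → 0
  i=11: tail/zero → 0
  i=12: tail/zero → 0
  i=13: tail/zero → 0
  i=14: tail/zero → 0
  i=15: tail/zero → 0

vd[14] = 0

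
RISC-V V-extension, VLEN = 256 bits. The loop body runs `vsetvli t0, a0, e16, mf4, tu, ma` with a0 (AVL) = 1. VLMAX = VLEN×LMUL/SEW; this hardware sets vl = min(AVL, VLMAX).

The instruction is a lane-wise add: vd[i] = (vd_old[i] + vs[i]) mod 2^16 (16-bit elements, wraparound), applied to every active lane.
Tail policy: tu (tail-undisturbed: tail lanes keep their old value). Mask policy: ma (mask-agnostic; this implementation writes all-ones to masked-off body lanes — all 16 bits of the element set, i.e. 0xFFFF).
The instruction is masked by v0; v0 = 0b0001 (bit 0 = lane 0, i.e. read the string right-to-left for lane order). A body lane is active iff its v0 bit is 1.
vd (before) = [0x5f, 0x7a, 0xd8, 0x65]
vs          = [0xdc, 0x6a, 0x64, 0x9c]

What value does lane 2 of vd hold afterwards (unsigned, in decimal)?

vd[2] = 216

VLMAX = (256 × 1/4) / 16 = 4 lanes
vl = min(AVL, VLMAX) = min(1, 4) = 1
vd[0] add(0x5f,0xdc) -> 0x13b
vd[1] tail/keep -> 0x7a
vd[2] tail/keep -> 0xd8
vd[3] tail/keep -> 0x65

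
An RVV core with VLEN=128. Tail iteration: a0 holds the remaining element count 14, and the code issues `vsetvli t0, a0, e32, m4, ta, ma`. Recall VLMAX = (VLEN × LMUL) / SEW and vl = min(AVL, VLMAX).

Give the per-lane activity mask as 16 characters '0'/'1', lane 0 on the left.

VLMAX = (128 × 4) / 32 = 16 lanes
vl ← min(14, 16) = 14
bits (lane 0 leftmost): 1111111111111100

predicate = 1111111111111100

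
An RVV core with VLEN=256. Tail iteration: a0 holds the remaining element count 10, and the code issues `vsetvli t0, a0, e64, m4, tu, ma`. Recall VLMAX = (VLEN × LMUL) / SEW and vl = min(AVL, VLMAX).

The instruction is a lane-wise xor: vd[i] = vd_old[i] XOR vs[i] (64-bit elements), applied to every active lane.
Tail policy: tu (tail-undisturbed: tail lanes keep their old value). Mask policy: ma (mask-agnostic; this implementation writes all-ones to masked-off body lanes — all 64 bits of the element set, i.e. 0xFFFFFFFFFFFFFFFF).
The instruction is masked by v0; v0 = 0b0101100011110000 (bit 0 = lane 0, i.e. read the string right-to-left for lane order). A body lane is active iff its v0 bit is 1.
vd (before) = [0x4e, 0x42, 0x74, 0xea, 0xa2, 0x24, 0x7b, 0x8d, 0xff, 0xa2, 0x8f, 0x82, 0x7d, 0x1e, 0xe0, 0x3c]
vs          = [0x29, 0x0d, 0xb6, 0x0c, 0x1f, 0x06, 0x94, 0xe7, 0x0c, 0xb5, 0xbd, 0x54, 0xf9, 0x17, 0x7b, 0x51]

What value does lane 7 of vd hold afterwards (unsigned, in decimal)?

vd[7] = 106

lanes per group: 256·4/64 = 16
vl ← min(10, 16) = 10
lane  0: mask-off/ones ⇒ 0xffffffffffffffff
lane  1: mask-off/ones ⇒ 0xffffffffffffffff
lane  2: mask-off/ones ⇒ 0xffffffffffffffff
lane  3: mask-off/ones ⇒ 0xffffffffffffffff
lane  4: xor(0xa2,0x1f) ⇒ 0xbd
lane  5: xor(0x24,0x06) ⇒ 0x22
lane  6: xor(0x7b,0x94) ⇒ 0xef
lane  7: xor(0x8d,0xe7) ⇒ 0x6a
lane  8: mask-off/ones ⇒ 0xffffffffffffffff
lane  9: mask-off/ones ⇒ 0xffffffffffffffff
lane 10: tail/keep ⇒ 0x8f
lane 11: tail/keep ⇒ 0x82
lane 12: tail/keep ⇒ 0x7d
lane 13: tail/keep ⇒ 0x1e
lane 14: tail/keep ⇒ 0xe0
lane 15: tail/keep ⇒ 0x3c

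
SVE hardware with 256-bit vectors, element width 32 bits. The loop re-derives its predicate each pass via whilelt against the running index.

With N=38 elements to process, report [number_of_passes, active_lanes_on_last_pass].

lane count: 256 div 32 = 8
N=38: ⌈38/8⌉ = 5 iters; last vl = 38 − 4×8 = 6

[iterations, last_vl] = [5, 6]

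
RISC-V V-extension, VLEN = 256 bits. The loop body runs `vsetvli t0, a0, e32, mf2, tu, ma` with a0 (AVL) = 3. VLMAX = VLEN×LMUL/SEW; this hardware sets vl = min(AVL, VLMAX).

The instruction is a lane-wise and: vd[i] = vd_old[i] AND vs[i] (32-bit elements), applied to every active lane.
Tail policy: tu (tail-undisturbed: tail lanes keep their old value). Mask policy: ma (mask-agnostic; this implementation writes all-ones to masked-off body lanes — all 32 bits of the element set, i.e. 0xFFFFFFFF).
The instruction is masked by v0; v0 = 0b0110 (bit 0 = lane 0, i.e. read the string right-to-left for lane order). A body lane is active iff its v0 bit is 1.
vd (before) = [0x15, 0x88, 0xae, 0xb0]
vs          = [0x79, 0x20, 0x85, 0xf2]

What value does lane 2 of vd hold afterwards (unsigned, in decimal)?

vd[2] = 132

lanes per group: 256·1/2/32 = 4
vl ← min(3, 4) = 3
[0] mask-off/ones = 0xffffffff
[1] and(0x88,0x20) = 0x00
[2] and(0xae,0x85) = 0x84
[3] tail/keep = 0xb0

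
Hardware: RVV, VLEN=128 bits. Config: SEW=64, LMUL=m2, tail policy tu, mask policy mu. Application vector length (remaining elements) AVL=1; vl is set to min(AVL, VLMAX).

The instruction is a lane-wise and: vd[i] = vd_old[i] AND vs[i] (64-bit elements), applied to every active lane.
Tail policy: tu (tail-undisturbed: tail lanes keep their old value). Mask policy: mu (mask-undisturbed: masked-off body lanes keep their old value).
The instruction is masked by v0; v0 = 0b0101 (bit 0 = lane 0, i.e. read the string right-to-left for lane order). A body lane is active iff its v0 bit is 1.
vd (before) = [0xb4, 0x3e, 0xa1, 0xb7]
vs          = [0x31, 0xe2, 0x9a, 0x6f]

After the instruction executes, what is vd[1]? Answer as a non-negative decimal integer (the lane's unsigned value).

vd[1] = 62

VLMAX = VLEN×LMUL/SEW = 128×2/64 = 4
vl = min(AVL, VLMAX) = min(1, 4) = 1
lane  0: and(0xb4,0x31) ⇒ 0x30
lane  1: tail/keep ⇒ 0x3e
lane  2: tail/keep ⇒ 0xa1
lane  3: tail/keep ⇒ 0xb7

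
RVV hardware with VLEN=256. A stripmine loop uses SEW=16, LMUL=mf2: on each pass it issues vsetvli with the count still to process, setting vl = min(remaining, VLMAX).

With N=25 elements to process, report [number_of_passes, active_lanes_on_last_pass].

VLMAX = (256 × 1/2) / 16 = 8 lanes
25 elements at 8/iter → 4 passes, remainder 1 on the last

[iterations, last_vl] = [4, 1]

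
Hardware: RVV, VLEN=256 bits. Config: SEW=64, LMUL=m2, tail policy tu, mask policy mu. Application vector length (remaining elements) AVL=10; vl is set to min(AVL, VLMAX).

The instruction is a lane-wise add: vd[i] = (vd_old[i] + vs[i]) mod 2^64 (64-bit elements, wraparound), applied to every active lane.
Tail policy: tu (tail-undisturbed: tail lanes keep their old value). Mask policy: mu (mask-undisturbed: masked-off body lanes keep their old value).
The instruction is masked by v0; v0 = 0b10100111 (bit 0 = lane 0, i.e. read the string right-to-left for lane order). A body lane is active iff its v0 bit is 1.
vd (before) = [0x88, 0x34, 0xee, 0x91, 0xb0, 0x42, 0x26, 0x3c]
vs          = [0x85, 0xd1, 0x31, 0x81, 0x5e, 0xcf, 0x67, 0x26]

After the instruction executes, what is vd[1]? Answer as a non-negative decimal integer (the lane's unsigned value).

VLMAX = (256 × 2) / 64 = 8 lanes
vl ← min(10, 8) = 8
vd[0] add(0x88,0x85) -> 0x10d
vd[1] add(0x34,0xd1) -> 0x105
vd[2] add(0xee,0x31) -> 0x11f
vd[3] mask-off/keep -> 0x91
vd[4] mask-off/keep -> 0xb0
vd[5] add(0x42,0xcf) -> 0x111
vd[6] mask-off/keep -> 0x26
vd[7] add(0x3c,0x26) -> 0x62

vd[1] = 261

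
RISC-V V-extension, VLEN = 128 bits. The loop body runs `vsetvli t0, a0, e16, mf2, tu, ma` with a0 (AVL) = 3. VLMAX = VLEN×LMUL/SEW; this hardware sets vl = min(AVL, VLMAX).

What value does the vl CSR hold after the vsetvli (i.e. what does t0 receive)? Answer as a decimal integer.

lanes per group: 128·1/2/16 = 4
vl = min(AVL, VLMAX) = min(3, 4) = 3

vl = 3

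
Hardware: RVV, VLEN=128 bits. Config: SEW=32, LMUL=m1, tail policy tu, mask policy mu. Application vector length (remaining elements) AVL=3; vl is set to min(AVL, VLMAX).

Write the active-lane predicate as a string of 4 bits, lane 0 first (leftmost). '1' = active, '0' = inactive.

VLMAX = VLEN×LMUL/SEW = 128×1/32 = 4
AVL=3 ≤ VLMAX=4, so vl = 3
bits (lane 0 leftmost): 1110

predicate = 1110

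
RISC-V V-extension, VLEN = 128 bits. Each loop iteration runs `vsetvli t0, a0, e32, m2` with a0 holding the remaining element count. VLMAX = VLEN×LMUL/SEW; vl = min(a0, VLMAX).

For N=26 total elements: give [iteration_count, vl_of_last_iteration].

[iterations, last_vl] = [4, 2]

lanes per group: 128·2/32 = 8
N=26: ⌈26/8⌉ = 4 iters; last vl = 26 − 3×8 = 2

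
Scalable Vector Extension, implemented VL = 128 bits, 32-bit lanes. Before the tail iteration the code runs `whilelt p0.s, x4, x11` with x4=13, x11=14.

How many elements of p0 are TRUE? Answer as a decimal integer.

register lanes = 128/32 = 4
p0[j] = (13+j < 14); true for j=0..0 → 1 lanes set

vl = 1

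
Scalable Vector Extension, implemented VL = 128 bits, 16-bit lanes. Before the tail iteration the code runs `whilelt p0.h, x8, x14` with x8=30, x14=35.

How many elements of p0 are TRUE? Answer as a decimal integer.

vl = 5

register lanes = 128/16 = 8
whilelt: lane j active iff 30+j < 35 → j < 5 → 5 active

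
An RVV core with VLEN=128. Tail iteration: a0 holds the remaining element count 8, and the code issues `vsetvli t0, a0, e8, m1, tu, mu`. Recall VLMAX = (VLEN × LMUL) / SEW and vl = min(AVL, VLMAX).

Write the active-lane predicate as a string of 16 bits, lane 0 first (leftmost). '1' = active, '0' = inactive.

predicate = 1111111100000000

VLMAX = (128 × 1) / 8 = 16 lanes
vl = min(AVL, VLMAX) = min(8, 16) = 8
bits (lane 0 leftmost): 1111111100000000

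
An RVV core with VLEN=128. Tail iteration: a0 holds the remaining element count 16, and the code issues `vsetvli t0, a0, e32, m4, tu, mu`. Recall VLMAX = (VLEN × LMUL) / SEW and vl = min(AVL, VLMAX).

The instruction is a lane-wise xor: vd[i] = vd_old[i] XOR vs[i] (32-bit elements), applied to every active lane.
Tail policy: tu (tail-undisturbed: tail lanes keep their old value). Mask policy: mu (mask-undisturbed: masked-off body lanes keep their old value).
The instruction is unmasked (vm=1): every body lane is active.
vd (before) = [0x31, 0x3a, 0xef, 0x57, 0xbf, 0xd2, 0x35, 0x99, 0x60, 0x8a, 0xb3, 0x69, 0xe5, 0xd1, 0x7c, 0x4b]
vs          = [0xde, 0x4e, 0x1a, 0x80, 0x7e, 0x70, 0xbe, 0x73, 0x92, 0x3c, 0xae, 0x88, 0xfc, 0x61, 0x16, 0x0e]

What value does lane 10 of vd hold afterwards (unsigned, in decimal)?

VLMAX = VLEN×LMUL/SEW = 128×4/32 = 16
vl = min(AVL, VLMAX) = min(16, 16) = 16
lane  0: xor(0x31,0xde) ⇒ 0xef
lane  1: xor(0x3a,0x4e) ⇒ 0x74
lane  2: xor(0xef,0x1a) ⇒ 0xf5
lane  3: xor(0x57,0x80) ⇒ 0xd7
lane  4: xor(0xbf,0x7e) ⇒ 0xc1
lane  5: xor(0xd2,0x70) ⇒ 0xa2
lane  6: xor(0x35,0xbe) ⇒ 0x8b
lane  7: xor(0x99,0x73) ⇒ 0xea
lane  8: xor(0x60,0x92) ⇒ 0xf2
lane  9: xor(0x8a,0x3c) ⇒ 0xb6
lane 10: xor(0xb3,0xae) ⇒ 0x1d
lane 11: xor(0x69,0x88) ⇒ 0xe1
lane 12: xor(0xe5,0xfc) ⇒ 0x19
lane 13: xor(0xd1,0x61) ⇒ 0xb0
lane 14: xor(0x7c,0x16) ⇒ 0x6a
lane 15: xor(0x4b,0x0e) ⇒ 0x45

vd[10] = 29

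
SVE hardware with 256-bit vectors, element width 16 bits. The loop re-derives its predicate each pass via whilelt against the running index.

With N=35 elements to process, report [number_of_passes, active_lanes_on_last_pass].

[iterations, last_vl] = [3, 3]

register lanes = 256/16 = 16
N=35: ⌈35/16⌉ = 3 iters; last vl = 35 − 2×16 = 3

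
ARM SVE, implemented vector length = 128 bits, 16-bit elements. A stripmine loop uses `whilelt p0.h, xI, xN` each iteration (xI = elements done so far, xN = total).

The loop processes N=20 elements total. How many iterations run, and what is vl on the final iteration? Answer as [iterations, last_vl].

[iterations, last_vl] = [3, 4]

lane count: 128 div 16 = 8
N=20: ⌈20/8⌉ = 3 iters; last vl = 20 − 2×8 = 4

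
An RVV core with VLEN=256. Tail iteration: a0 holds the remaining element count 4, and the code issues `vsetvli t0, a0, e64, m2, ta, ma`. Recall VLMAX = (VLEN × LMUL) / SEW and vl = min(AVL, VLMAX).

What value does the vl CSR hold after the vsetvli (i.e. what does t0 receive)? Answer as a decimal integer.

VLMAX = (256 × 2) / 64 = 8 lanes
vl ← min(4, 8) = 4

vl = 4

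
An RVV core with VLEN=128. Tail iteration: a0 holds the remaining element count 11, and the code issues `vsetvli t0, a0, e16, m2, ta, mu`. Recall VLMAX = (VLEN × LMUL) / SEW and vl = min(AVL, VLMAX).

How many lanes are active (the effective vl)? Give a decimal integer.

lanes per group: 128·2/16 = 16
vl ← min(11, 16) = 11

vl = 11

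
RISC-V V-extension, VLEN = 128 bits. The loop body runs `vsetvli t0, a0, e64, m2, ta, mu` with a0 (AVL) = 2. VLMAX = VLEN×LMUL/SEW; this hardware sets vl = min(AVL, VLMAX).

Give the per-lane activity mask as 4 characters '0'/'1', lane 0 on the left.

predicate = 1100

VLMAX = VLEN×LMUL/SEW = 128×2/64 = 4
AVL=2 ≤ VLMAX=4, so vl = 2
bits (lane 0 leftmost): 1100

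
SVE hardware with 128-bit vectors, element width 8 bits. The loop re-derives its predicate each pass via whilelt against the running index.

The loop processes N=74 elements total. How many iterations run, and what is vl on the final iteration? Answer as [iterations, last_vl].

[iterations, last_vl] = [5, 10]

128-bit reg / 8-bit elem → 16 lanes
74 elements at 16/iter → 5 passes, remainder 10 on the last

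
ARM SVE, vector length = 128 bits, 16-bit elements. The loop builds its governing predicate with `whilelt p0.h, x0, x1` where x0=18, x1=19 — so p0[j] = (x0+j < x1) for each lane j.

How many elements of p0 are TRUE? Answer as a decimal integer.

vl = 1

lane count: 128 div 16 = 8
p0[j] = (18+j < 19); true for j=0..0 → 1 lanes set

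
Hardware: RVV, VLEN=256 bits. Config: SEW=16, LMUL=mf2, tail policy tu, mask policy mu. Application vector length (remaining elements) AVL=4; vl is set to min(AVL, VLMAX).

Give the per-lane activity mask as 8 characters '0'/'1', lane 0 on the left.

VLMAX = (256 × 1/2) / 16 = 8 lanes
vl ← min(4, 8) = 4
bits (lane 0 leftmost): 11110000

predicate = 11110000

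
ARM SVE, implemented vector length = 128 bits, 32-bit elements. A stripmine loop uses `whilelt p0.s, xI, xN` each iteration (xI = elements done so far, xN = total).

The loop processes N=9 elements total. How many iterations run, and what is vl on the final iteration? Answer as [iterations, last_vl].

register lanes = 128/32 = 4
9 elements at 4/iter → 3 passes, remainder 1 on the last

[iterations, last_vl] = [3, 1]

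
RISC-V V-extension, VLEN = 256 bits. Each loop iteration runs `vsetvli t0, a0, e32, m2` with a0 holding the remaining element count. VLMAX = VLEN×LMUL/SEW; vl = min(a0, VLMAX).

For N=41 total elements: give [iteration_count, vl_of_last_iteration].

[iterations, last_vl] = [3, 9]

VLMAX = (256 × 2) / 32 = 16 lanes
41 elements at 16/iter → 3 passes, remainder 9 on the last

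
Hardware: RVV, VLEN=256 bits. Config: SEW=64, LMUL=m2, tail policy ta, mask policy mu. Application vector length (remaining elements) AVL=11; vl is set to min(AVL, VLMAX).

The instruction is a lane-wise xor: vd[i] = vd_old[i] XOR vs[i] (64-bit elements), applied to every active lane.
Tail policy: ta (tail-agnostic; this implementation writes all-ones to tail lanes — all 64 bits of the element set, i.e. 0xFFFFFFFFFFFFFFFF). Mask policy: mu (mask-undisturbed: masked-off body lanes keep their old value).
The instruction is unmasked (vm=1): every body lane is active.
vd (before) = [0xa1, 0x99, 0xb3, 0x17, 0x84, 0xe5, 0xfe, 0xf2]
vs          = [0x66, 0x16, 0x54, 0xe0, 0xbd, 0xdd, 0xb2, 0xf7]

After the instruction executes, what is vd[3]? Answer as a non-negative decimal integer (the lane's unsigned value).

vd[3] = 247

VLMAX = VLEN×LMUL/SEW = 256×2/64 = 8
AVL=11 > VLMAX=8, so vl = 8
[0] xor(0xa1,0x66) = 0xc7
[1] xor(0x99,0x16) = 0x8f
[2] xor(0xb3,0x54) = 0xe7
[3] xor(0x17,0xe0) = 0xf7
[4] xor(0x84,0xbd) = 0x39
[5] xor(0xe5,0xdd) = 0x38
[6] xor(0xfe,0xb2) = 0x4c
[7] xor(0xf2,0xf7) = 0x05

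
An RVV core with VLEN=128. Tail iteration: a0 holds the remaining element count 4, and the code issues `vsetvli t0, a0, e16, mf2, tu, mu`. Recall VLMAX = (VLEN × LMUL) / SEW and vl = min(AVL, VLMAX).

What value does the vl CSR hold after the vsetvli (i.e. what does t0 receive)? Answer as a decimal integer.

vl = 4

VLMAX = (128 × 1/2) / 16 = 4 lanes
vl = min(AVL, VLMAX) = min(4, 4) = 4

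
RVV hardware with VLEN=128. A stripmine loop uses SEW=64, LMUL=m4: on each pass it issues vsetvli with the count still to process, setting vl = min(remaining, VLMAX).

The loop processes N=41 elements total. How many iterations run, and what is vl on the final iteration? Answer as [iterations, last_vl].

[iterations, last_vl] = [6, 1]

VLMAX = (128 × 4) / 64 = 8 lanes
iterations = ceil(41/8) = 6; final-pass vl = 1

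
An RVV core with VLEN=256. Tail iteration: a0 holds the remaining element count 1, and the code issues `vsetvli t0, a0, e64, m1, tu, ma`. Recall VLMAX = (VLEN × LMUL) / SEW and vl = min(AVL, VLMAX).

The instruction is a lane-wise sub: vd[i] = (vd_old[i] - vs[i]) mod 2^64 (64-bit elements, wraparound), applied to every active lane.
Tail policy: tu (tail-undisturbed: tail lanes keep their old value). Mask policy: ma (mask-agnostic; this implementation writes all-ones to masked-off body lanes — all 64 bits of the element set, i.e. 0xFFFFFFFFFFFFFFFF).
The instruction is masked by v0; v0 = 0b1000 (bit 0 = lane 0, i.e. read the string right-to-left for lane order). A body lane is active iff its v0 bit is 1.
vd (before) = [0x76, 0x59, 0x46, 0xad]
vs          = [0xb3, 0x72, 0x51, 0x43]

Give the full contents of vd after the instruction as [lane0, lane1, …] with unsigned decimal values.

vd = [18446744073709551615, 89, 70, 173]

VLMAX = (256 × 1) / 64 = 4 lanes
vl ← min(1, 4) = 1
vd[0] mask-off/ones -> 0xffffffffffffffff
vd[1] tail/keep -> 0x59
vd[2] tail/keep -> 0x46
vd[3] tail/keep -> 0xad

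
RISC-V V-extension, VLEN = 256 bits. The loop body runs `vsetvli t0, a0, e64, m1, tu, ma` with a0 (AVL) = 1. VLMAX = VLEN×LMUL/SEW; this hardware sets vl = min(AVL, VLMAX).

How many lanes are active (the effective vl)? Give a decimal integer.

VLMAX = (256 × 1) / 64 = 4 lanes
vl ← min(1, 4) = 1

vl = 1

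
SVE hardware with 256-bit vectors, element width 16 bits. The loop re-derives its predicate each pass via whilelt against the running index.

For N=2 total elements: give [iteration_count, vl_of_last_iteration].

lane count: 256 div 16 = 16
N=2: ⌈2/16⌉ = 1 iters; last vl = 2 − 0×16 = 2

[iterations, last_vl] = [1, 2]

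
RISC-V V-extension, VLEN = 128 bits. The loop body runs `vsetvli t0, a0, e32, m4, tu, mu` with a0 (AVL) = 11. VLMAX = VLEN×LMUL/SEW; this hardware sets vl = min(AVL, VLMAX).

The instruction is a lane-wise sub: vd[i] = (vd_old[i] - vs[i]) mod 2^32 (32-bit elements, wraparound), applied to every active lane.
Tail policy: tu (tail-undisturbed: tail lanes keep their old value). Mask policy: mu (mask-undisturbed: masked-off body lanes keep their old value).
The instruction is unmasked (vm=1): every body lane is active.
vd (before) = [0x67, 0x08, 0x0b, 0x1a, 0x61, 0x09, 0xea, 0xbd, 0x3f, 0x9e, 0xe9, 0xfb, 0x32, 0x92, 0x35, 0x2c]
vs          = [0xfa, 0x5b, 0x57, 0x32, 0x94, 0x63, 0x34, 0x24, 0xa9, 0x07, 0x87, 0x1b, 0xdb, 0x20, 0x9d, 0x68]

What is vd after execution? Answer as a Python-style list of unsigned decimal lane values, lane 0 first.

vd = [4294967149, 4294967213, 4294967220, 4294967272, 4294967245, 4294967206, 182, 153, 4294967190, 151, 98, 251, 50, 146, 53, 44]

lanes per group: 128·4/32 = 16
vl ← min(11, 16) = 11
lane  0: sub(0x67,0xfa) ⇒ 0xffffff6d
lane  1: sub(0x08,0x5b) ⇒ 0xffffffad
lane  2: sub(0x0b,0x57) ⇒ 0xffffffb4
lane  3: sub(0x1a,0x32) ⇒ 0xffffffe8
lane  4: sub(0x61,0x94) ⇒ 0xffffffcd
lane  5: sub(0x09,0x63) ⇒ 0xffffffa6
lane  6: sub(0xea,0x34) ⇒ 0xb6
lane  7: sub(0xbd,0x24) ⇒ 0x99
lane  8: sub(0x3f,0xa9) ⇒ 0xffffff96
lane  9: sub(0x9e,0x07) ⇒ 0x97
lane 10: sub(0xe9,0x87) ⇒ 0x62
lane 11: tail/keep ⇒ 0xfb
lane 12: tail/keep ⇒ 0x32
lane 13: tail/keep ⇒ 0x92
lane 14: tail/keep ⇒ 0x35
lane 15: tail/keep ⇒ 0x2c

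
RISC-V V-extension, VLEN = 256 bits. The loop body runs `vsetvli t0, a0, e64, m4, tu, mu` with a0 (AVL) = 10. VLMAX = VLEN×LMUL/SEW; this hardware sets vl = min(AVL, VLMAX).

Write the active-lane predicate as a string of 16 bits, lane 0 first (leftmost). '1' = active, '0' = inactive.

VLMAX = (256 × 4) / 64 = 16 lanes
AVL=10 ≤ VLMAX=16, so vl = 10
bits (lane 0 leftmost): 1111111111000000

predicate = 1111111111000000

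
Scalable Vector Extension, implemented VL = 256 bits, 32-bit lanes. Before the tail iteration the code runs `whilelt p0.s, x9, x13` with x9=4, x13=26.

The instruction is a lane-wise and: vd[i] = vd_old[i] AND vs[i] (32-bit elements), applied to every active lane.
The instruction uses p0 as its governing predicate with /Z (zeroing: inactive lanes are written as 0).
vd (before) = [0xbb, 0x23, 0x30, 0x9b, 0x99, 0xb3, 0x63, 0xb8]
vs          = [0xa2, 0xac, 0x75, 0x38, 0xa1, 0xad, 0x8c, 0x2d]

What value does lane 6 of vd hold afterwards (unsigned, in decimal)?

vd[6] = 0

256-bit reg / 32-bit elem → 8 lanes
p0[j] = (4+j < 26); true for j=0..7 → 8 lanes set
  i=0: and(0xbb,0xa2) → 162
  i=1: and(0x23,0xac) → 32
  i=2: and(0x30,0x75) → 48
  i=3: and(0x9b,0x38) → 24
  i=4: and(0x99,0xa1) → 129
  i=5: and(0xb3,0xad) → 161
  i=6: and(0x63,0x8c) → 0
  i=7: and(0xb8,0x2d) → 40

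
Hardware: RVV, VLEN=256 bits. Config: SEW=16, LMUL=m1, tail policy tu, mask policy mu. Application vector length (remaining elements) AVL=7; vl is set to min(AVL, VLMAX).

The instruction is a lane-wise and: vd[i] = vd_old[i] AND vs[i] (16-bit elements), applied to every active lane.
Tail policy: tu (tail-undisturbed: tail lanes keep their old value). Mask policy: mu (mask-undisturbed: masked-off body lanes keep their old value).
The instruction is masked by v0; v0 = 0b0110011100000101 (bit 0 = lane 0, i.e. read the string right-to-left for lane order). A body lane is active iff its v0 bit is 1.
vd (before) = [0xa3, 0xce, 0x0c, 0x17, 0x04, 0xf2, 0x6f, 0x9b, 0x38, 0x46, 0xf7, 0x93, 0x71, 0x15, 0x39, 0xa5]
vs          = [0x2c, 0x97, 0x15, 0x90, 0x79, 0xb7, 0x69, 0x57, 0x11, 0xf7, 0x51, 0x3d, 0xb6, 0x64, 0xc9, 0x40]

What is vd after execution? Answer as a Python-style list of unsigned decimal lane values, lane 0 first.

VLMAX = VLEN×LMUL/SEW = 256×1/16 = 16
AVL=7 ≤ VLMAX=16, so vl = 7
  i=0: and(0xa3,0x2c) → 32
  i=1: mask-off/keep → 206
  i=2: and(0x0c,0x15) → 4
  i=3: mask-off/keep → 23
  i=4: mask-off/keep → 4
  i=5: mask-off/keep → 242
  i=6: mask-off/keep → 111
  i=7: tail/keep → 155
  i=8: tail/keep → 56
  i=9: tail/keep → 70
  i=10: tail/keep → 247
  i=11: tail/keep → 147
  i=12: tail/keep → 113
  i=13: tail/keep → 21
  i=14: tail/keep → 57
  i=15: tail/keep → 165

vd = [32, 206, 4, 23, 4, 242, 111, 155, 56, 70, 247, 147, 113, 21, 57, 165]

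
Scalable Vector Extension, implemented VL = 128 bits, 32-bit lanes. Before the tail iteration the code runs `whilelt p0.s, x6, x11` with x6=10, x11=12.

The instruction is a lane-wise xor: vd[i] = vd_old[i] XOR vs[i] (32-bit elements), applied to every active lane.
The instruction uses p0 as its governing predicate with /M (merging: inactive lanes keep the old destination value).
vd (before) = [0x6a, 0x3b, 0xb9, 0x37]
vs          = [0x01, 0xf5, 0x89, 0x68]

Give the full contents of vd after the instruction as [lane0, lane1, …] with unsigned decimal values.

vd = [107, 206, 185, 55]

register lanes = 128/32 = 4
p0[j] = (10+j < 12); true for j=0..1 → 2 lanes set
lane  0: xor(0x6a,0x01) ⇒ 0x6b
lane  1: xor(0x3b,0xf5) ⇒ 0xce
lane  2: tail/keep ⇒ 0xb9
lane  3: tail/keep ⇒ 0x37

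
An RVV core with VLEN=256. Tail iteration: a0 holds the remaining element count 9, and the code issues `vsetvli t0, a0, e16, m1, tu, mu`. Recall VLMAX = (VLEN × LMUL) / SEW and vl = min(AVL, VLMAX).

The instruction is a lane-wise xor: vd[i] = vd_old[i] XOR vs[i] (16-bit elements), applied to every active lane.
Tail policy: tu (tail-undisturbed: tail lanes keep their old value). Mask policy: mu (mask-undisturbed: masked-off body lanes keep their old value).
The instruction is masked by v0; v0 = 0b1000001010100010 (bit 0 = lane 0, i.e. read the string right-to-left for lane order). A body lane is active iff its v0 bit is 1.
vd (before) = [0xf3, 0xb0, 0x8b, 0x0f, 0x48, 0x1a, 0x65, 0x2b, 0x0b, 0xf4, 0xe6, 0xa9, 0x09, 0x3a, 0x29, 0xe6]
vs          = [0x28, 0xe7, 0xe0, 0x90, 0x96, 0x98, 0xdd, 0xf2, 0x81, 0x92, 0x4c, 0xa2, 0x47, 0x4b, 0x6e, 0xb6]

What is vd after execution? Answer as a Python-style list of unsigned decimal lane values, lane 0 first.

VLMAX = (256 × 1) / 16 = 16 lanes
vl ← min(9, 16) = 9
[0] mask-off/keep = 0xf3
[1] xor(0xb0,0xe7) = 0x57
[2] mask-off/keep = 0x8b
[3] mask-off/keep = 0x0f
[4] mask-off/keep = 0x48
[5] xor(0x1a,0x98) = 0x82
[6] mask-off/keep = 0x65
[7] xor(0x2b,0xf2) = 0xd9
[8] mask-off/keep = 0x0b
[9] tail/keep = 0xf4
[10] tail/keep = 0xe6
[11] tail/keep = 0xa9
[12] tail/keep = 0x09
[13] tail/keep = 0x3a
[14] tail/keep = 0x29
[15] tail/keep = 0xe6

vd = [243, 87, 139, 15, 72, 130, 101, 217, 11, 244, 230, 169, 9, 58, 41, 230]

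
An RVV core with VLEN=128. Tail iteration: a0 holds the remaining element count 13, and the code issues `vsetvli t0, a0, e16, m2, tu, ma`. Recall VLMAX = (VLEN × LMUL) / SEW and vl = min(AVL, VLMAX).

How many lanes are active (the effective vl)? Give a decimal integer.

VLMAX = (128 × 2) / 16 = 16 lanes
vl = min(AVL, VLMAX) = min(13, 16) = 13

vl = 13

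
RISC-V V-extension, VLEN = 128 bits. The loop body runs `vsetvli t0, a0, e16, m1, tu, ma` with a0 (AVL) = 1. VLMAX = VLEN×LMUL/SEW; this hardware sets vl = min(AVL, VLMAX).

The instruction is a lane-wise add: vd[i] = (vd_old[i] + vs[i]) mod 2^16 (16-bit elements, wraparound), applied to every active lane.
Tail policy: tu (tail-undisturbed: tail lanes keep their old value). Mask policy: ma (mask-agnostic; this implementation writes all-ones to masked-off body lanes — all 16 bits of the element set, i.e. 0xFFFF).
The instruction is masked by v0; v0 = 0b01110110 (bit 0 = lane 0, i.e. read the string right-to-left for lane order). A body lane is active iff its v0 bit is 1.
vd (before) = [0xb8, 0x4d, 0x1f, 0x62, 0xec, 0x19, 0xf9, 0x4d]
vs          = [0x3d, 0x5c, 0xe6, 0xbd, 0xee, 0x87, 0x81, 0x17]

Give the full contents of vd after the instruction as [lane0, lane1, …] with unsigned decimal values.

vd = [65535, 77, 31, 98, 236, 25, 249, 77]

VLMAX = (128 × 1) / 16 = 8 lanes
vl = min(AVL, VLMAX) = min(1, 8) = 1
[0] mask-off/ones = 0xffff
[1] tail/keep = 0x4d
[2] tail/keep = 0x1f
[3] tail/keep = 0x62
[4] tail/keep = 0xec
[5] tail/keep = 0x19
[6] tail/keep = 0xf9
[7] tail/keep = 0x4d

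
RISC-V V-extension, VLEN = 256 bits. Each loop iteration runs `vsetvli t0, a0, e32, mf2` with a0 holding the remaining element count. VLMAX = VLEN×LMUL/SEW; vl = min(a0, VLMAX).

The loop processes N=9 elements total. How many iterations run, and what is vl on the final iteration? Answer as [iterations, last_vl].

[iterations, last_vl] = [3, 1]

VLMAX = VLEN×LMUL/SEW = 256×1/2/32 = 4
iterations = ceil(9/4) = 3; final-pass vl = 1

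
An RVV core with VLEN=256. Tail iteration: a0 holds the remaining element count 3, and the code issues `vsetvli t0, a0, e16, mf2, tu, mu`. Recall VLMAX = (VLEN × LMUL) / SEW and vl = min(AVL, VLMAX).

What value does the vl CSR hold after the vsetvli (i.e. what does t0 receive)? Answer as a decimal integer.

vl = 3

VLMAX = VLEN×LMUL/SEW = 256×1/2/16 = 8
vl = min(AVL, VLMAX) = min(3, 8) = 3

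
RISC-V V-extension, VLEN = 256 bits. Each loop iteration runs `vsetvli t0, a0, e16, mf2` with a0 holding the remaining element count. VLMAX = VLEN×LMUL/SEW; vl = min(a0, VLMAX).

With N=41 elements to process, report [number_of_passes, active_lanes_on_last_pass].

[iterations, last_vl] = [6, 1]

VLMAX = VLEN×LMUL/SEW = 256×1/2/16 = 8
N=41: ⌈41/8⌉ = 6 iters; last vl = 41 − 5×8 = 1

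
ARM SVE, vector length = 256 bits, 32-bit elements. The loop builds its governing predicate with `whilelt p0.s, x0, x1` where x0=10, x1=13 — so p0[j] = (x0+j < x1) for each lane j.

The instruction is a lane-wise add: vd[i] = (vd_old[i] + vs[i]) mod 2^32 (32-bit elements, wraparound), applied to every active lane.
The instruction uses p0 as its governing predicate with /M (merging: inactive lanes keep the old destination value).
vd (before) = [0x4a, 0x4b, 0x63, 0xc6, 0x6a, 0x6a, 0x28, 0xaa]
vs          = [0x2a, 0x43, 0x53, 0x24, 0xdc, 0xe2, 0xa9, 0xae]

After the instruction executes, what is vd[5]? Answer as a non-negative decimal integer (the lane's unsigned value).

vd[5] = 106

lane count: 256 div 32 = 8
p0[j] = (10+j < 13); true for j=0..2 → 3 lanes set
vd[0] add(0x4a,0x2a) -> 0x74
vd[1] add(0x4b,0x43) -> 0x8e
vd[2] add(0x63,0x53) -> 0xb6
vd[3] tail/keep -> 0xc6
vd[4] tail/keep -> 0x6a
vd[5] tail/keep -> 0x6a
vd[6] tail/keep -> 0x28
vd[7] tail/keep -> 0xaa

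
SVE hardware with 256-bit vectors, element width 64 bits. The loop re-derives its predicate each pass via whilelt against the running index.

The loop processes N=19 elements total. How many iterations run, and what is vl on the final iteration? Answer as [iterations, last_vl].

[iterations, last_vl] = [5, 3]

256-bit reg / 64-bit elem → 4 lanes
iterations = ceil(19/4) = 5; final-pass vl = 3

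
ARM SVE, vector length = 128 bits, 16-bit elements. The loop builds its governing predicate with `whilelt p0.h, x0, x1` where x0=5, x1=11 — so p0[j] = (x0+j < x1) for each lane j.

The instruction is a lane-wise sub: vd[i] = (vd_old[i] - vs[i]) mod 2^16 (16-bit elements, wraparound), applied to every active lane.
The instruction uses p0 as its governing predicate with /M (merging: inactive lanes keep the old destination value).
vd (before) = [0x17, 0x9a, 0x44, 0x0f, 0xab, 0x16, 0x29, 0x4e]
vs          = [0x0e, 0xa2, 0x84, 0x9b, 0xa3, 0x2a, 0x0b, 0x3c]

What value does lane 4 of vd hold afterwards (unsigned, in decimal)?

lane count: 128 div 16 = 8
whilelt: lane j active iff 5+j < 11 → j < 6 → 6 active
[0] sub(0x17,0x0e) = 0x09
[1] sub(0x9a,0xa2) = 0xfff8
[2] sub(0x44,0x84) = 0xffc0
[3] sub(0x0f,0x9b) = 0xff74
[4] sub(0xab,0xa3) = 0x08
[5] sub(0x16,0x2a) = 0xffec
[6] tail/keep = 0x29
[7] tail/keep = 0x4e

vd[4] = 8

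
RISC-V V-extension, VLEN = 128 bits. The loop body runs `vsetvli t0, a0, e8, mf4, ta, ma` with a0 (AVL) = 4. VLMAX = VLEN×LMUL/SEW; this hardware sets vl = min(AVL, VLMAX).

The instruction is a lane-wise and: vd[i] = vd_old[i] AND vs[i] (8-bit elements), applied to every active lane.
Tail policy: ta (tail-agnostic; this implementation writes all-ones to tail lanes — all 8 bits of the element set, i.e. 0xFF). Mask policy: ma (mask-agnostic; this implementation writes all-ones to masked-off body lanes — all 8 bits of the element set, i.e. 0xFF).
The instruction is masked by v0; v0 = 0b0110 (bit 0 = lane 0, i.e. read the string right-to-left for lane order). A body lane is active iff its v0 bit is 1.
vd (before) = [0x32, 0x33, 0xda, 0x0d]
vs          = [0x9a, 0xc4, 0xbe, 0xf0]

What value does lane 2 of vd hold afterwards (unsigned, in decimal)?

lanes per group: 128·1/4/8 = 4
vl ← min(4, 4) = 4
vd[0] mask-off/ones -> 0xff
vd[1] and(0x33,0xc4) -> 0x00
vd[2] and(0xda,0xbe) -> 0x9a
vd[3] mask-off/ones -> 0xff

vd[2] = 154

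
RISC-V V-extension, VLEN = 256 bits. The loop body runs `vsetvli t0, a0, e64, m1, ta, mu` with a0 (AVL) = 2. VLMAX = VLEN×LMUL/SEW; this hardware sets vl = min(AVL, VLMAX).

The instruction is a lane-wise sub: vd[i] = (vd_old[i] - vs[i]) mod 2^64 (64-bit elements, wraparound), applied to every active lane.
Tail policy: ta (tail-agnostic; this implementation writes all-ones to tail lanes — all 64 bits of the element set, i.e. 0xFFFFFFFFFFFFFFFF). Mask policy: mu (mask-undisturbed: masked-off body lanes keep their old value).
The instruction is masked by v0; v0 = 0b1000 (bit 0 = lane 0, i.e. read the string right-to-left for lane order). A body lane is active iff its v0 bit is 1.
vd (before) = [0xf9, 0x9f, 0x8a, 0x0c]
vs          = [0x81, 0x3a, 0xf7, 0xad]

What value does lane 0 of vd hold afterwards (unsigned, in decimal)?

VLMAX = VLEN×LMUL/SEW = 256×1/64 = 4
vl = min(AVL, VLMAX) = min(2, 4) = 2
[0] mask-off/keep = 0xf9
[1] mask-off/keep = 0x9f
[2] tail/ones = 0xffffffffffffffff
[3] tail/ones = 0xffffffffffffffff

vd[0] = 249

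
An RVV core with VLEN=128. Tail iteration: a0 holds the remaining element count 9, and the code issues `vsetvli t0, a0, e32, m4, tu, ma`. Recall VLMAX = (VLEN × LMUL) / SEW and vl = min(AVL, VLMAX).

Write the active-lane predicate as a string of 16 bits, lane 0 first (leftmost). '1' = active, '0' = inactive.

predicate = 1111111110000000

VLMAX = VLEN×LMUL/SEW = 128×4/32 = 16
vl ← min(9, 16) = 9
bits (lane 0 leftmost): 1111111110000000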